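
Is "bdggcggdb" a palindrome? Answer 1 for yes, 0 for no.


Input: bdggcggdb
Reversed: bdggcggdb
  Compare pos 0 ('b') with pos 8 ('b'): match
  Compare pos 1 ('d') with pos 7 ('d'): match
  Compare pos 2 ('g') with pos 6 ('g'): match
  Compare pos 3 ('g') with pos 5 ('g'): match
Result: palindrome

1


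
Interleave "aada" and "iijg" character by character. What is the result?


Interleaving "aada" and "iijg":
  Position 0: 'a' from first, 'i' from second => "ai"
  Position 1: 'a' from first, 'i' from second => "ai"
  Position 2: 'd' from first, 'j' from second => "dj"
  Position 3: 'a' from first, 'g' from second => "ag"
Result: aiaidjag

aiaidjag


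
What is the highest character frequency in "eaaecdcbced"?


Input: eaaecdcbced
Character counts:
  'a': 2
  'b': 1
  'c': 3
  'd': 2
  'e': 3
Maximum frequency: 3

3


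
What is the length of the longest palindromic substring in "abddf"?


Input: "abddf"
Checking substrings for palindromes:
  [2:4] "dd" (len 2) => palindrome
Longest palindromic substring: "dd" with length 2

2


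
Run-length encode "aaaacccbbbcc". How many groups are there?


Input: aaaacccbbbcc
Scanning for consecutive runs:
  Group 1: 'a' x 4 (positions 0-3)
  Group 2: 'c' x 3 (positions 4-6)
  Group 3: 'b' x 3 (positions 7-9)
  Group 4: 'c' x 2 (positions 10-11)
Total groups: 4

4


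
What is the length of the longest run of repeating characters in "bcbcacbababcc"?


Input: "bcbcacbababcc"
Scanning for longest run:
  Position 1 ('c'): new char, reset run to 1
  Position 2 ('b'): new char, reset run to 1
  Position 3 ('c'): new char, reset run to 1
  Position 4 ('a'): new char, reset run to 1
  Position 5 ('c'): new char, reset run to 1
  Position 6 ('b'): new char, reset run to 1
  Position 7 ('a'): new char, reset run to 1
  Position 8 ('b'): new char, reset run to 1
  Position 9 ('a'): new char, reset run to 1
  Position 10 ('b'): new char, reset run to 1
  Position 11 ('c'): new char, reset run to 1
  Position 12 ('c'): continues run of 'c', length=2
Longest run: 'c' with length 2

2


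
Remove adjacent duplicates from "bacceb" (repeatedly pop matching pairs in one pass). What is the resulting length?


Input: bacceb
Stack-based adjacent duplicate removal:
  Read 'b': push. Stack: b
  Read 'a': push. Stack: ba
  Read 'c': push. Stack: bac
  Read 'c': matches stack top 'c' => pop. Stack: ba
  Read 'e': push. Stack: bae
  Read 'b': push. Stack: baeb
Final stack: "baeb" (length 4)

4


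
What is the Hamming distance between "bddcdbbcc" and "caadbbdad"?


Comparing "bddcdbbcc" and "caadbbdad" position by position:
  Position 0: 'b' vs 'c' => differ
  Position 1: 'd' vs 'a' => differ
  Position 2: 'd' vs 'a' => differ
  Position 3: 'c' vs 'd' => differ
  Position 4: 'd' vs 'b' => differ
  Position 5: 'b' vs 'b' => same
  Position 6: 'b' vs 'd' => differ
  Position 7: 'c' vs 'a' => differ
  Position 8: 'c' vs 'd' => differ
Total differences (Hamming distance): 8

8


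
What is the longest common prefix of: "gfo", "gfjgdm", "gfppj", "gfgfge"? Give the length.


Words: gfo, gfjgdm, gfppj, gfgfge
  Position 0: all 'g' => match
  Position 1: all 'f' => match
  Position 2: ('o', 'j', 'p', 'g') => mismatch, stop
LCP = "gf" (length 2)

2


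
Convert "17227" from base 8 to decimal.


Input: "17227" in base 8
Positional expansion:
  Digit '1' (value 1) x 8^4 = 4096
  Digit '7' (value 7) x 8^3 = 3584
  Digit '2' (value 2) x 8^2 = 128
  Digit '2' (value 2) x 8^1 = 16
  Digit '7' (value 7) x 8^0 = 7
Sum = 7831

7831


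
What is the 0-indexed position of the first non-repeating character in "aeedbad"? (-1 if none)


Input: aeedbad
Character frequencies:
  'a': 2
  'b': 1
  'd': 2
  'e': 2
Scanning left to right for freq == 1:
  Position 0 ('a'): freq=2, skip
  Position 1 ('e'): freq=2, skip
  Position 2 ('e'): freq=2, skip
  Position 3 ('d'): freq=2, skip
  Position 4 ('b'): unique! => answer = 4

4


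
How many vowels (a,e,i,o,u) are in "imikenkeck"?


Input: imikenkeck
Checking each character:
  'i' at position 0: vowel (running total: 1)
  'm' at position 1: consonant
  'i' at position 2: vowel (running total: 2)
  'k' at position 3: consonant
  'e' at position 4: vowel (running total: 3)
  'n' at position 5: consonant
  'k' at position 6: consonant
  'e' at position 7: vowel (running total: 4)
  'c' at position 8: consonant
  'k' at position 9: consonant
Total vowels: 4

4


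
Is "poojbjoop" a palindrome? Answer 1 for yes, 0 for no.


Input: poojbjoop
Reversed: poojbjoop
  Compare pos 0 ('p') with pos 8 ('p'): match
  Compare pos 1 ('o') with pos 7 ('o'): match
  Compare pos 2 ('o') with pos 6 ('o'): match
  Compare pos 3 ('j') with pos 5 ('j'): match
Result: palindrome

1


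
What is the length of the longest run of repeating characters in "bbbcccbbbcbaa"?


Input: "bbbcccbbbcbaa"
Scanning for longest run:
  Position 1 ('b'): continues run of 'b', length=2
  Position 2 ('b'): continues run of 'b', length=3
  Position 3 ('c'): new char, reset run to 1
  Position 4 ('c'): continues run of 'c', length=2
  Position 5 ('c'): continues run of 'c', length=3
  Position 6 ('b'): new char, reset run to 1
  Position 7 ('b'): continues run of 'b', length=2
  Position 8 ('b'): continues run of 'b', length=3
  Position 9 ('c'): new char, reset run to 1
  Position 10 ('b'): new char, reset run to 1
  Position 11 ('a'): new char, reset run to 1
  Position 12 ('a'): continues run of 'a', length=2
Longest run: 'b' with length 3

3


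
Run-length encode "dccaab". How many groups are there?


Input: dccaab
Scanning for consecutive runs:
  Group 1: 'd' x 1 (positions 0-0)
  Group 2: 'c' x 2 (positions 1-2)
  Group 3: 'a' x 2 (positions 3-4)
  Group 4: 'b' x 1 (positions 5-5)
Total groups: 4

4


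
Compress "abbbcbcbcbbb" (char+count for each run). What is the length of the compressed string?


Input: abbbcbcbcbbb
Runs:
  'a' x 1 => "a1"
  'b' x 3 => "b3"
  'c' x 1 => "c1"
  'b' x 1 => "b1"
  'c' x 1 => "c1"
  'b' x 1 => "b1"
  'c' x 1 => "c1"
  'b' x 3 => "b3"
Compressed: "a1b3c1b1c1b1c1b3"
Compressed length: 16

16


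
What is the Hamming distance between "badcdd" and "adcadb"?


Comparing "badcdd" and "adcadb" position by position:
  Position 0: 'b' vs 'a' => differ
  Position 1: 'a' vs 'd' => differ
  Position 2: 'd' vs 'c' => differ
  Position 3: 'c' vs 'a' => differ
  Position 4: 'd' vs 'd' => same
  Position 5: 'd' vs 'b' => differ
Total differences (Hamming distance): 5

5


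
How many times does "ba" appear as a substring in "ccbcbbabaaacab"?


Searching for "ba" in "ccbcbbabaaacab"
Scanning each position:
  Position 0: "cc" => no
  Position 1: "cb" => no
  Position 2: "bc" => no
  Position 3: "cb" => no
  Position 4: "bb" => no
  Position 5: "ba" => MATCH
  Position 6: "ab" => no
  Position 7: "ba" => MATCH
  Position 8: "aa" => no
  Position 9: "aa" => no
  Position 10: "ac" => no
  Position 11: "ca" => no
  Position 12: "ab" => no
Total occurrences: 2

2


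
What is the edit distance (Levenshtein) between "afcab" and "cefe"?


Computing edit distance: "afcab" -> "cefe"
DP table:
           c    e    f    e
      0    1    2    3    4
  a   1    1    2    3    4
  f   2    2    2    2    3
  c   3    2    3    3    3
  a   4    3    3    4    4
  b   5    4    4    4    5
Edit distance = dp[5][4] = 5

5


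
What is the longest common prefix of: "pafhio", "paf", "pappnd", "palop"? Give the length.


Words: pafhio, paf, pappnd, palop
  Position 0: all 'p' => match
  Position 1: all 'a' => match
  Position 2: ('f', 'f', 'p', 'l') => mismatch, stop
LCP = "pa" (length 2)

2


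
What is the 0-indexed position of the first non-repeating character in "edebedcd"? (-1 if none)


Input: edebedcd
Character frequencies:
  'b': 1
  'c': 1
  'd': 3
  'e': 3
Scanning left to right for freq == 1:
  Position 0 ('e'): freq=3, skip
  Position 1 ('d'): freq=3, skip
  Position 2 ('e'): freq=3, skip
  Position 3 ('b'): unique! => answer = 3

3


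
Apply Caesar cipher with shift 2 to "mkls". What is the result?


Caesar cipher: shift "mkls" by 2
  'm' (pos 12) + 2 = pos 14 = 'o'
  'k' (pos 10) + 2 = pos 12 = 'm'
  'l' (pos 11) + 2 = pos 13 = 'n'
  's' (pos 18) + 2 = pos 20 = 'u'
Result: omnu

omnu


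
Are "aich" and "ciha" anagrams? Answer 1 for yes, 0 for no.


Strings: "aich", "ciha"
Sorted first:  achi
Sorted second: achi
Sorted forms match => anagrams

1


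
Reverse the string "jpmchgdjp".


Input: jpmchgdjp
Reading characters right to left:
  Position 8: 'p'
  Position 7: 'j'
  Position 6: 'd'
  Position 5: 'g'
  Position 4: 'h'
  Position 3: 'c'
  Position 2: 'm'
  Position 1: 'p'
  Position 0: 'j'
Reversed: pjdghcmpj

pjdghcmpj


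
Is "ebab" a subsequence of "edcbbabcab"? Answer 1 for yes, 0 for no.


Check if "ebab" is a subsequence of "edcbbabcab"
Greedy scan:
  Position 0 ('e'): matches sub[0] = 'e'
  Position 1 ('d'): no match needed
  Position 2 ('c'): no match needed
  Position 3 ('b'): matches sub[1] = 'b'
  Position 4 ('b'): no match needed
  Position 5 ('a'): matches sub[2] = 'a'
  Position 6 ('b'): matches sub[3] = 'b'
  Position 7 ('c'): no match needed
  Position 8 ('a'): no match needed
  Position 9 ('b'): no match needed
All 4 characters matched => is a subsequence

1


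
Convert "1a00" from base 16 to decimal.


Input: "1a00" in base 16
Positional expansion:
  Digit '1' (value 1) x 16^3 = 4096
  Digit 'a' (value 10) x 16^2 = 2560
  Digit '0' (value 0) x 16^1 = 0
  Digit '0' (value 0) x 16^0 = 0
Sum = 6656

6656


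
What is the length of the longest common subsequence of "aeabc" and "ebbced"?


LCS of "aeabc" and "ebbced"
DP table:
           e    b    b    c    e    d
      0    0    0    0    0    0    0
  a   0    0    0    0    0    0    0
  e   0    1    1    1    1    1    1
  a   0    1    1    1    1    1    1
  b   0    1    2    2    2    2    2
  c   0    1    2    2    3    3    3
LCS length = dp[5][6] = 3

3


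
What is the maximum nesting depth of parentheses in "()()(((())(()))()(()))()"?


Input: "()()(((())(()))()(()))()"
Tracking depth:
  Position 0 '(': depth becomes 1
  Position 1 ')': depth becomes 0
  Position 2 '(': depth becomes 1
  Position 3 ')': depth becomes 0
  Position 4 '(': depth becomes 1
  Position 5 '(': depth becomes 2
  Position 6 '(': depth becomes 3
  Position 7 '(': depth becomes 4
  Position 8 ')': depth becomes 3
  Position 9 ')': depth becomes 2
  Position 10 '(': depth becomes 3
  Position 11 '(': depth becomes 4
  Position 12 ')': depth becomes 3
  Position 13 ')': depth becomes 2
  Position 14 ')': depth becomes 1
  Position 15 '(': depth becomes 2
  Position 16 ')': depth becomes 1
  Position 17 '(': depth becomes 2
  Position 18 '(': depth becomes 3
  Position 19 ')': depth becomes 2
  Position 20 ')': depth becomes 1
  Position 21 ')': depth becomes 0
  Position 22 '(': depth becomes 1
  Position 23 ')': depth becomes 0
Maximum depth reached: 4

4


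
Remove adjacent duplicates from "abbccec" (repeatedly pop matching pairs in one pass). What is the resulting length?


Input: abbccec
Stack-based adjacent duplicate removal:
  Read 'a': push. Stack: a
  Read 'b': push. Stack: ab
  Read 'b': matches stack top 'b' => pop. Stack: a
  Read 'c': push. Stack: ac
  Read 'c': matches stack top 'c' => pop. Stack: a
  Read 'e': push. Stack: ae
  Read 'c': push. Stack: aec
Final stack: "aec" (length 3)

3


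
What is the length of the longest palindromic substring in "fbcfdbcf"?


Input: "fbcfdbcf"
Checking substrings for palindromes:
  No multi-char palindromic substrings found
Longest palindromic substring: "f" with length 1

1


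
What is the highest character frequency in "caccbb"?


Input: caccbb
Character counts:
  'a': 1
  'b': 2
  'c': 3
Maximum frequency: 3

3


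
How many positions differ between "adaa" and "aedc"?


Comparing "adaa" and "aedc" position by position:
  Position 0: 'a' vs 'a' => same
  Position 1: 'd' vs 'e' => DIFFER
  Position 2: 'a' vs 'd' => DIFFER
  Position 3: 'a' vs 'c' => DIFFER
Positions that differ: 3

3


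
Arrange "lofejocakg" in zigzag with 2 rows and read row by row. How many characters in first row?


Zigzag "lofejocakg" into 2 rows:
Placing characters:
  'l' => row 0
  'o' => row 1
  'f' => row 0
  'e' => row 1
  'j' => row 0
  'o' => row 1
  'c' => row 0
  'a' => row 1
  'k' => row 0
  'g' => row 1
Rows:
  Row 0: "lfjck"
  Row 1: "oeoag"
First row length: 5

5


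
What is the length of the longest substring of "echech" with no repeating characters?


Input: "echech"
Sliding window (track last position of each char):
  Position 0 ('e'): window [0,0] length 1 -- new best
  Position 1 ('c'): window [0,1] length 2 -- new best
  Position 2 ('h'): window [0,2] length 3 -- new best
  Position 3 ('e'): repeat (last at 0), move window start to 1
  Position 3 ('e'): window [1,3] length 3
  Position 4 ('c'): repeat (last at 1), move window start to 2
  Position 4 ('c'): window [2,4] length 3
  Position 5 ('h'): repeat (last at 2), move window start to 3
  Position 5 ('h'): window [3,5] length 3
Longest substring with no repeats: "ech" with length 3

3


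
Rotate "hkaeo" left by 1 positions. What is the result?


Input: "hkaeo", rotate left by 1
First 1 characters: "h"
Remaining characters: "kaeo"
Concatenate remaining + first: "kaeo" + "h" = "kaeoh"

kaeoh


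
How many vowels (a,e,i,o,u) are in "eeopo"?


Input: eeopo
Checking each character:
  'e' at position 0: vowel (running total: 1)
  'e' at position 1: vowel (running total: 2)
  'o' at position 2: vowel (running total: 3)
  'p' at position 3: consonant
  'o' at position 4: vowel (running total: 4)
Total vowels: 4

4


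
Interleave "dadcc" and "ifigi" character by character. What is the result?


Interleaving "dadcc" and "ifigi":
  Position 0: 'd' from first, 'i' from second => "di"
  Position 1: 'a' from first, 'f' from second => "af"
  Position 2: 'd' from first, 'i' from second => "di"
  Position 3: 'c' from first, 'g' from second => "cg"
  Position 4: 'c' from first, 'i' from second => "ci"
Result: diafdicgci

diafdicgci


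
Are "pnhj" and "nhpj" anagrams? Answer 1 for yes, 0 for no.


Strings: "pnhj", "nhpj"
Sorted first:  hjnp
Sorted second: hjnp
Sorted forms match => anagrams

1


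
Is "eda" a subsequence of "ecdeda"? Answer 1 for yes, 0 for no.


Check if "eda" is a subsequence of "ecdeda"
Greedy scan:
  Position 0 ('e'): matches sub[0] = 'e'
  Position 1 ('c'): no match needed
  Position 2 ('d'): matches sub[1] = 'd'
  Position 3 ('e'): no match needed
  Position 4 ('d'): no match needed
  Position 5 ('a'): matches sub[2] = 'a'
All 3 characters matched => is a subsequence

1


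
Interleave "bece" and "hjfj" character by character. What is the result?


Interleaving "bece" and "hjfj":
  Position 0: 'b' from first, 'h' from second => "bh"
  Position 1: 'e' from first, 'j' from second => "ej"
  Position 2: 'c' from first, 'f' from second => "cf"
  Position 3: 'e' from first, 'j' from second => "ej"
Result: bhejcfej

bhejcfej


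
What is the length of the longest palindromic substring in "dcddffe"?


Input: "dcddffe"
Checking substrings for palindromes:
  [0:3] "dcd" (len 3) => palindrome
  [2:4] "dd" (len 2) => palindrome
  [4:6] "ff" (len 2) => palindrome
Longest palindromic substring: "dcd" with length 3

3


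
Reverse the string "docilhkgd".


Input: docilhkgd
Reading characters right to left:
  Position 8: 'd'
  Position 7: 'g'
  Position 6: 'k'
  Position 5: 'h'
  Position 4: 'l'
  Position 3: 'i'
  Position 2: 'c'
  Position 1: 'o'
  Position 0: 'd'
Reversed: dgkhlicod

dgkhlicod


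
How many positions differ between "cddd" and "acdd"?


Comparing "cddd" and "acdd" position by position:
  Position 0: 'c' vs 'a' => DIFFER
  Position 1: 'd' vs 'c' => DIFFER
  Position 2: 'd' vs 'd' => same
  Position 3: 'd' vs 'd' => same
Positions that differ: 2

2


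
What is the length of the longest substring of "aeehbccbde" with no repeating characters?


Input: "aeehbccbde"
Sliding window (track last position of each char):
  Position 0 ('a'): window [0,0] length 1 -- new best
  Position 1 ('e'): window [0,1] length 2 -- new best
  Position 2 ('e'): repeat (last at 1), move window start to 2
  Position 2 ('e'): window [2,2] length 1
  Position 3 ('h'): window [2,3] length 2
  Position 4 ('b'): window [2,4] length 3 -- new best
  Position 5 ('c'): window [2,5] length 4 -- new best
  Position 6 ('c'): repeat (last at 5), move window start to 6
  Position 6 ('c'): window [6,6] length 1
  Position 7 ('b'): window [6,7] length 2
  Position 8 ('d'): window [6,8] length 3
  Position 9 ('e'): window [6,9] length 4
Longest substring with no repeats: "ehbc" with length 4

4


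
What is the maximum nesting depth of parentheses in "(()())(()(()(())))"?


Input: "(()())(()(()(())))"
Tracking depth:
  Position 0 '(': depth becomes 1
  Position 1 '(': depth becomes 2
  Position 2 ')': depth becomes 1
  Position 3 '(': depth becomes 2
  Position 4 ')': depth becomes 1
  Position 5 ')': depth becomes 0
  Position 6 '(': depth becomes 1
  Position 7 '(': depth becomes 2
  Position 8 ')': depth becomes 1
  Position 9 '(': depth becomes 2
  Position 10 '(': depth becomes 3
  Position 11 ')': depth becomes 2
  Position 12 '(': depth becomes 3
  Position 13 '(': depth becomes 4
  Position 14 ')': depth becomes 3
  Position 15 ')': depth becomes 2
  Position 16 ')': depth becomes 1
  Position 17 ')': depth becomes 0
Maximum depth reached: 4

4


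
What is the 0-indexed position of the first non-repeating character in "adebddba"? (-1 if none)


Input: adebddba
Character frequencies:
  'a': 2
  'b': 2
  'd': 3
  'e': 1
Scanning left to right for freq == 1:
  Position 0 ('a'): freq=2, skip
  Position 1 ('d'): freq=3, skip
  Position 2 ('e'): unique! => answer = 2

2


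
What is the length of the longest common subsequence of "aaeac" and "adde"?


LCS of "aaeac" and "adde"
DP table:
           a    d    d    e
      0    0    0    0    0
  a   0    1    1    1    1
  a   0    1    1    1    1
  e   0    1    1    1    2
  a   0    1    1    1    2
  c   0    1    1    1    2
LCS length = dp[5][4] = 2

2


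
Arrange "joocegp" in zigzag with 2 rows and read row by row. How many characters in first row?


Zigzag "joocegp" into 2 rows:
Placing characters:
  'j' => row 0
  'o' => row 1
  'o' => row 0
  'c' => row 1
  'e' => row 0
  'g' => row 1
  'p' => row 0
Rows:
  Row 0: "joep"
  Row 1: "ocg"
First row length: 4

4


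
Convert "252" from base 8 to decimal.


Input: "252" in base 8
Positional expansion:
  Digit '2' (value 2) x 8^2 = 128
  Digit '5' (value 5) x 8^1 = 40
  Digit '2' (value 2) x 8^0 = 2
Sum = 170

170


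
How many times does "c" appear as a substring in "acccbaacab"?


Searching for "c" in "acccbaacab"
Scanning each position:
  Position 0: "a" => no
  Position 1: "c" => MATCH
  Position 2: "c" => MATCH
  Position 3: "c" => MATCH
  Position 4: "b" => no
  Position 5: "a" => no
  Position 6: "a" => no
  Position 7: "c" => MATCH
  Position 8: "a" => no
  Position 9: "b" => no
Total occurrences: 4

4


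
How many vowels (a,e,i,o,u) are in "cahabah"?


Input: cahabah
Checking each character:
  'c' at position 0: consonant
  'a' at position 1: vowel (running total: 1)
  'h' at position 2: consonant
  'a' at position 3: vowel (running total: 2)
  'b' at position 4: consonant
  'a' at position 5: vowel (running total: 3)
  'h' at position 6: consonant
Total vowels: 3

3


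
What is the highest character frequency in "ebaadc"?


Input: ebaadc
Character counts:
  'a': 2
  'b': 1
  'c': 1
  'd': 1
  'e': 1
Maximum frequency: 2

2


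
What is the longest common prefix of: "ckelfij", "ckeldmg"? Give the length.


Words: ckelfij, ckeldmg
  Position 0: all 'c' => match
  Position 1: all 'k' => match
  Position 2: all 'e' => match
  Position 3: all 'l' => match
  Position 4: ('f', 'd') => mismatch, stop
LCP = "ckel" (length 4)

4


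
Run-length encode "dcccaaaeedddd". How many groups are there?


Input: dcccaaaeedddd
Scanning for consecutive runs:
  Group 1: 'd' x 1 (positions 0-0)
  Group 2: 'c' x 3 (positions 1-3)
  Group 3: 'a' x 3 (positions 4-6)
  Group 4: 'e' x 2 (positions 7-8)
  Group 5: 'd' x 4 (positions 9-12)
Total groups: 5

5


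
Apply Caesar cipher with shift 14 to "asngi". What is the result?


Caesar cipher: shift "asngi" by 14
  'a' (pos 0) + 14 = pos 14 = 'o'
  's' (pos 18) + 14 = pos 6 = 'g'
  'n' (pos 13) + 14 = pos 1 = 'b'
  'g' (pos 6) + 14 = pos 20 = 'u'
  'i' (pos 8) + 14 = pos 22 = 'w'
Result: ogbuw

ogbuw


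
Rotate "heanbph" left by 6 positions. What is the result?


Input: "heanbph", rotate left by 6
First 6 characters: "heanbp"
Remaining characters: "h"
Concatenate remaining + first: "h" + "heanbp" = "hheanbp"

hheanbp


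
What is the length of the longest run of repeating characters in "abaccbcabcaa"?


Input: "abaccbcabcaa"
Scanning for longest run:
  Position 1 ('b'): new char, reset run to 1
  Position 2 ('a'): new char, reset run to 1
  Position 3 ('c'): new char, reset run to 1
  Position 4 ('c'): continues run of 'c', length=2
  Position 5 ('b'): new char, reset run to 1
  Position 6 ('c'): new char, reset run to 1
  Position 7 ('a'): new char, reset run to 1
  Position 8 ('b'): new char, reset run to 1
  Position 9 ('c'): new char, reset run to 1
  Position 10 ('a'): new char, reset run to 1
  Position 11 ('a'): continues run of 'a', length=2
Longest run: 'c' with length 2

2


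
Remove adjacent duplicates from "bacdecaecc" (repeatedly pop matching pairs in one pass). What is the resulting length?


Input: bacdecaecc
Stack-based adjacent duplicate removal:
  Read 'b': push. Stack: b
  Read 'a': push. Stack: ba
  Read 'c': push. Stack: bac
  Read 'd': push. Stack: bacd
  Read 'e': push. Stack: bacde
  Read 'c': push. Stack: bacdec
  Read 'a': push. Stack: bacdeca
  Read 'e': push. Stack: bacdecae
  Read 'c': push. Stack: bacdecaec
  Read 'c': matches stack top 'c' => pop. Stack: bacdecae
Final stack: "bacdecae" (length 8)

8


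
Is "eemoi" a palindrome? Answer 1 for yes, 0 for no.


Input: eemoi
Reversed: iomee
  Compare pos 0 ('e') with pos 4 ('i'): MISMATCH
  Compare pos 1 ('e') with pos 3 ('o'): MISMATCH
Result: not a palindrome

0


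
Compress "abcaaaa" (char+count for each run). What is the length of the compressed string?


Input: abcaaaa
Runs:
  'a' x 1 => "a1"
  'b' x 1 => "b1"
  'c' x 1 => "c1"
  'a' x 4 => "a4"
Compressed: "a1b1c1a4"
Compressed length: 8

8


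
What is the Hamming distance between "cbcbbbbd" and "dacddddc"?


Comparing "cbcbbbbd" and "dacddddc" position by position:
  Position 0: 'c' vs 'd' => differ
  Position 1: 'b' vs 'a' => differ
  Position 2: 'c' vs 'c' => same
  Position 3: 'b' vs 'd' => differ
  Position 4: 'b' vs 'd' => differ
  Position 5: 'b' vs 'd' => differ
  Position 6: 'b' vs 'd' => differ
  Position 7: 'd' vs 'c' => differ
Total differences (Hamming distance): 7

7


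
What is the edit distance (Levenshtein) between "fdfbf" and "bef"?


Computing edit distance: "fdfbf" -> "bef"
DP table:
           b    e    f
      0    1    2    3
  f   1    1    2    2
  d   2    2    2    3
  f   3    3    3    2
  b   4    3    4    3
  f   5    4    4    4
Edit distance = dp[5][3] = 4

4


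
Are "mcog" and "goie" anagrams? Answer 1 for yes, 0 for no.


Strings: "mcog", "goie"
Sorted first:  cgmo
Sorted second: egio
Differ at position 0: 'c' vs 'e' => not anagrams

0


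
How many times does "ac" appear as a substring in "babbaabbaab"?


Searching for "ac" in "babbaabbaab"
Scanning each position:
  Position 0: "ba" => no
  Position 1: "ab" => no
  Position 2: "bb" => no
  Position 3: "ba" => no
  Position 4: "aa" => no
  Position 5: "ab" => no
  Position 6: "bb" => no
  Position 7: "ba" => no
  Position 8: "aa" => no
  Position 9: "ab" => no
Total occurrences: 0

0


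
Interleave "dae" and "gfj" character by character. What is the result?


Interleaving "dae" and "gfj":
  Position 0: 'd' from first, 'g' from second => "dg"
  Position 1: 'a' from first, 'f' from second => "af"
  Position 2: 'e' from first, 'j' from second => "ej"
Result: dgafej

dgafej


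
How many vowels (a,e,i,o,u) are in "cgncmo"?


Input: cgncmo
Checking each character:
  'c' at position 0: consonant
  'g' at position 1: consonant
  'n' at position 2: consonant
  'c' at position 3: consonant
  'm' at position 4: consonant
  'o' at position 5: vowel (running total: 1)
Total vowels: 1

1


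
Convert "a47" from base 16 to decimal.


Input: "a47" in base 16
Positional expansion:
  Digit 'a' (value 10) x 16^2 = 2560
  Digit '4' (value 4) x 16^1 = 64
  Digit '7' (value 7) x 16^0 = 7
Sum = 2631

2631


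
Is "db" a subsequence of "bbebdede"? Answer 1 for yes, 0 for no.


Check if "db" is a subsequence of "bbebdede"
Greedy scan:
  Position 0 ('b'): no match needed
  Position 1 ('b'): no match needed
  Position 2 ('e'): no match needed
  Position 3 ('b'): no match needed
  Position 4 ('d'): matches sub[0] = 'd'
  Position 5 ('e'): no match needed
  Position 6 ('d'): no match needed
  Position 7 ('e'): no match needed
Only matched 1/2 characters => not a subsequence

0


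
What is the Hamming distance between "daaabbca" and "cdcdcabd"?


Comparing "daaabbca" and "cdcdcabd" position by position:
  Position 0: 'd' vs 'c' => differ
  Position 1: 'a' vs 'd' => differ
  Position 2: 'a' vs 'c' => differ
  Position 3: 'a' vs 'd' => differ
  Position 4: 'b' vs 'c' => differ
  Position 5: 'b' vs 'a' => differ
  Position 6: 'c' vs 'b' => differ
  Position 7: 'a' vs 'd' => differ
Total differences (Hamming distance): 8

8


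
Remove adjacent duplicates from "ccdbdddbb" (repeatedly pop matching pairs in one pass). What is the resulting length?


Input: ccdbdddbb
Stack-based adjacent duplicate removal:
  Read 'c': push. Stack: c
  Read 'c': matches stack top 'c' => pop. Stack: (empty)
  Read 'd': push. Stack: d
  Read 'b': push. Stack: db
  Read 'd': push. Stack: dbd
  Read 'd': matches stack top 'd' => pop. Stack: db
  Read 'd': push. Stack: dbd
  Read 'b': push. Stack: dbdb
  Read 'b': matches stack top 'b' => pop. Stack: dbd
Final stack: "dbd" (length 3)

3


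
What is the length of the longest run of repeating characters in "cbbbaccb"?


Input: "cbbbaccb"
Scanning for longest run:
  Position 1 ('b'): new char, reset run to 1
  Position 2 ('b'): continues run of 'b', length=2
  Position 3 ('b'): continues run of 'b', length=3
  Position 4 ('a'): new char, reset run to 1
  Position 5 ('c'): new char, reset run to 1
  Position 6 ('c'): continues run of 'c', length=2
  Position 7 ('b'): new char, reset run to 1
Longest run: 'b' with length 3

3


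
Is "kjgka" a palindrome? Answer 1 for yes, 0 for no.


Input: kjgka
Reversed: akgjk
  Compare pos 0 ('k') with pos 4 ('a'): MISMATCH
  Compare pos 1 ('j') with pos 3 ('k'): MISMATCH
Result: not a palindrome

0


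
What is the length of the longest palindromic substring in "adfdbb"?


Input: "adfdbb"
Checking substrings for palindromes:
  [1:4] "dfd" (len 3) => palindrome
  [4:6] "bb" (len 2) => palindrome
Longest palindromic substring: "dfd" with length 3

3


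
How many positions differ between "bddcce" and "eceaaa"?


Comparing "bddcce" and "eceaaa" position by position:
  Position 0: 'b' vs 'e' => DIFFER
  Position 1: 'd' vs 'c' => DIFFER
  Position 2: 'd' vs 'e' => DIFFER
  Position 3: 'c' vs 'a' => DIFFER
  Position 4: 'c' vs 'a' => DIFFER
  Position 5: 'e' vs 'a' => DIFFER
Positions that differ: 6

6


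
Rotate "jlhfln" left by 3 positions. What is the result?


Input: "jlhfln", rotate left by 3
First 3 characters: "jlh"
Remaining characters: "fln"
Concatenate remaining + first: "fln" + "jlh" = "flnjlh"

flnjlh


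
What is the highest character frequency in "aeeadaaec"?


Input: aeeadaaec
Character counts:
  'a': 4
  'c': 1
  'd': 1
  'e': 3
Maximum frequency: 4

4


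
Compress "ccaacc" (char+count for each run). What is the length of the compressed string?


Input: ccaacc
Runs:
  'c' x 2 => "c2"
  'a' x 2 => "a2"
  'c' x 2 => "c2"
Compressed: "c2a2c2"
Compressed length: 6

6


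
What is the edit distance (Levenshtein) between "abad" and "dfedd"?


Computing edit distance: "abad" -> "dfedd"
DP table:
           d    f    e    d    d
      0    1    2    3    4    5
  a   1    1    2    3    4    5
  b   2    2    2    3    4    5
  a   3    3    3    3    4    5
  d   4    3    4    4    3    4
Edit distance = dp[4][5] = 4

4


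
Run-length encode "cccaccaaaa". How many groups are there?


Input: cccaccaaaa
Scanning for consecutive runs:
  Group 1: 'c' x 3 (positions 0-2)
  Group 2: 'a' x 1 (positions 3-3)
  Group 3: 'c' x 2 (positions 4-5)
  Group 4: 'a' x 4 (positions 6-9)
Total groups: 4

4


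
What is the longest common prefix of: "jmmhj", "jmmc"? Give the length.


Words: jmmhj, jmmc
  Position 0: all 'j' => match
  Position 1: all 'm' => match
  Position 2: all 'm' => match
  Position 3: ('h', 'c') => mismatch, stop
LCP = "jmm" (length 3)

3


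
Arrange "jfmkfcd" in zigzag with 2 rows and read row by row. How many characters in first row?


Zigzag "jfmkfcd" into 2 rows:
Placing characters:
  'j' => row 0
  'f' => row 1
  'm' => row 0
  'k' => row 1
  'f' => row 0
  'c' => row 1
  'd' => row 0
Rows:
  Row 0: "jmfd"
  Row 1: "fkc"
First row length: 4

4


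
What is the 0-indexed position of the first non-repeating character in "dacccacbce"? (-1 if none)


Input: dacccacbce
Character frequencies:
  'a': 2
  'b': 1
  'c': 5
  'd': 1
  'e': 1
Scanning left to right for freq == 1:
  Position 0 ('d'): unique! => answer = 0

0


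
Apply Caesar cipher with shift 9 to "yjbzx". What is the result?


Caesar cipher: shift "yjbzx" by 9
  'y' (pos 24) + 9 = pos 7 = 'h'
  'j' (pos 9) + 9 = pos 18 = 's'
  'b' (pos 1) + 9 = pos 10 = 'k'
  'z' (pos 25) + 9 = pos 8 = 'i'
  'x' (pos 23) + 9 = pos 6 = 'g'
Result: hskig

hskig


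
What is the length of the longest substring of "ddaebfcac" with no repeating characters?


Input: "ddaebfcac"
Sliding window (track last position of each char):
  Position 0 ('d'): window [0,0] length 1 -- new best
  Position 1 ('d'): repeat (last at 0), move window start to 1
  Position 1 ('d'): window [1,1] length 1
  Position 2 ('a'): window [1,2] length 2 -- new best
  Position 3 ('e'): window [1,3] length 3 -- new best
  Position 4 ('b'): window [1,4] length 4 -- new best
  Position 5 ('f'): window [1,5] length 5 -- new best
  Position 6 ('c'): window [1,6] length 6 -- new best
  Position 7 ('a'): repeat (last at 2), move window start to 3
  Position 7 ('a'): window [3,7] length 5
  Position 8 ('c'): repeat (last at 6), move window start to 7
  Position 8 ('c'): window [7,8] length 2
Longest substring with no repeats: "daebfc" with length 6

6


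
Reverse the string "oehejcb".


Input: oehejcb
Reading characters right to left:
  Position 6: 'b'
  Position 5: 'c'
  Position 4: 'j'
  Position 3: 'e'
  Position 2: 'h'
  Position 1: 'e'
  Position 0: 'o'
Reversed: bcjeheo

bcjeheo


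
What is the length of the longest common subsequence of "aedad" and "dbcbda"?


LCS of "aedad" and "dbcbda"
DP table:
           d    b    c    b    d    a
      0    0    0    0    0    0    0
  a   0    0    0    0    0    0    1
  e   0    0    0    0    0    0    1
  d   0    1    1    1    1    1    1
  a   0    1    1    1    1    1    2
  d   0    1    1    1    1    2    2
LCS length = dp[5][6] = 2

2


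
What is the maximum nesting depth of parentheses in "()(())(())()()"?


Input: "()(())(())()()"
Tracking depth:
  Position 0 '(': depth becomes 1
  Position 1 ')': depth becomes 0
  Position 2 '(': depth becomes 1
  Position 3 '(': depth becomes 2
  Position 4 ')': depth becomes 1
  Position 5 ')': depth becomes 0
  Position 6 '(': depth becomes 1
  Position 7 '(': depth becomes 2
  Position 8 ')': depth becomes 1
  Position 9 ')': depth becomes 0
  Position 10 '(': depth becomes 1
  Position 11 ')': depth becomes 0
  Position 12 '(': depth becomes 1
  Position 13 ')': depth becomes 0
Maximum depth reached: 2

2


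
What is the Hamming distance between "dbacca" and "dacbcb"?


Comparing "dbacca" and "dacbcb" position by position:
  Position 0: 'd' vs 'd' => same
  Position 1: 'b' vs 'a' => differ
  Position 2: 'a' vs 'c' => differ
  Position 3: 'c' vs 'b' => differ
  Position 4: 'c' vs 'c' => same
  Position 5: 'a' vs 'b' => differ
Total differences (Hamming distance): 4

4


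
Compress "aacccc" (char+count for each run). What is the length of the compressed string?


Input: aacccc
Runs:
  'a' x 2 => "a2"
  'c' x 4 => "c4"
Compressed: "a2c4"
Compressed length: 4

4


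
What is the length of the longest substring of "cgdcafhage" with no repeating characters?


Input: "cgdcafhage"
Sliding window (track last position of each char):
  Position 0 ('c'): window [0,0] length 1 -- new best
  Position 1 ('g'): window [0,1] length 2 -- new best
  Position 2 ('d'): window [0,2] length 3 -- new best
  Position 3 ('c'): repeat (last at 0), move window start to 1
  Position 3 ('c'): window [1,3] length 3
  Position 4 ('a'): window [1,4] length 4 -- new best
  Position 5 ('f'): window [1,5] length 5 -- new best
  Position 6 ('h'): window [1,6] length 6 -- new best
  Position 7 ('a'): repeat (last at 4), move window start to 5
  Position 7 ('a'): window [5,7] length 3
  Position 8 ('g'): window [5,8] length 4
  Position 9 ('e'): window [5,9] length 5
Longest substring with no repeats: "gdcafh" with length 6

6


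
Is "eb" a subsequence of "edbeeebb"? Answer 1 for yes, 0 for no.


Check if "eb" is a subsequence of "edbeeebb"
Greedy scan:
  Position 0 ('e'): matches sub[0] = 'e'
  Position 1 ('d'): no match needed
  Position 2 ('b'): matches sub[1] = 'b'
  Position 3 ('e'): no match needed
  Position 4 ('e'): no match needed
  Position 5 ('e'): no match needed
  Position 6 ('b'): no match needed
  Position 7 ('b'): no match needed
All 2 characters matched => is a subsequence

1


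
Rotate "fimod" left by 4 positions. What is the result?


Input: "fimod", rotate left by 4
First 4 characters: "fimo"
Remaining characters: "d"
Concatenate remaining + first: "d" + "fimo" = "dfimo"

dfimo


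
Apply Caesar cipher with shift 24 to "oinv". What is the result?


Caesar cipher: shift "oinv" by 24
  'o' (pos 14) + 24 = pos 12 = 'm'
  'i' (pos 8) + 24 = pos 6 = 'g'
  'n' (pos 13) + 24 = pos 11 = 'l'
  'v' (pos 21) + 24 = pos 19 = 't'
Result: mglt

mglt


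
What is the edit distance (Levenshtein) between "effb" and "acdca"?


Computing edit distance: "effb" -> "acdca"
DP table:
           a    c    d    c    a
      0    1    2    3    4    5
  e   1    1    2    3    4    5
  f   2    2    2    3    4    5
  f   3    3    3    3    4    5
  b   4    4    4    4    4    5
Edit distance = dp[4][5] = 5

5


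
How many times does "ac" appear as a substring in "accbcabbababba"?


Searching for "ac" in "accbcabbababba"
Scanning each position:
  Position 0: "ac" => MATCH
  Position 1: "cc" => no
  Position 2: "cb" => no
  Position 3: "bc" => no
  Position 4: "ca" => no
  Position 5: "ab" => no
  Position 6: "bb" => no
  Position 7: "ba" => no
  Position 8: "ab" => no
  Position 9: "ba" => no
  Position 10: "ab" => no
  Position 11: "bb" => no
  Position 12: "ba" => no
Total occurrences: 1

1


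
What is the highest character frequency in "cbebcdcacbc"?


Input: cbebcdcacbc
Character counts:
  'a': 1
  'b': 3
  'c': 5
  'd': 1
  'e': 1
Maximum frequency: 5

5


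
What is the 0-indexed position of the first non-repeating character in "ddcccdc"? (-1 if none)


Input: ddcccdc
Character frequencies:
  'c': 4
  'd': 3
Scanning left to right for freq == 1:
  Position 0 ('d'): freq=3, skip
  Position 1 ('d'): freq=3, skip
  Position 2 ('c'): freq=4, skip
  Position 3 ('c'): freq=4, skip
  Position 4 ('c'): freq=4, skip
  Position 5 ('d'): freq=3, skip
  Position 6 ('c'): freq=4, skip
  No unique character found => answer = -1

-1


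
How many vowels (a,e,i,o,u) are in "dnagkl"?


Input: dnagkl
Checking each character:
  'd' at position 0: consonant
  'n' at position 1: consonant
  'a' at position 2: vowel (running total: 1)
  'g' at position 3: consonant
  'k' at position 4: consonant
  'l' at position 5: consonant
Total vowels: 1

1


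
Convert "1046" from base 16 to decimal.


Input: "1046" in base 16
Positional expansion:
  Digit '1' (value 1) x 16^3 = 4096
  Digit '0' (value 0) x 16^2 = 0
  Digit '4' (value 4) x 16^1 = 64
  Digit '6' (value 6) x 16^0 = 6
Sum = 4166

4166


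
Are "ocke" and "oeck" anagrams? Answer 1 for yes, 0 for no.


Strings: "ocke", "oeck"
Sorted first:  ceko
Sorted second: ceko
Sorted forms match => anagrams

1


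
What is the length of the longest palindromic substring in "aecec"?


Input: "aecec"
Checking substrings for palindromes:
  [1:4] "ece" (len 3) => palindrome
  [2:5] "cec" (len 3) => palindrome
Longest palindromic substring: "ece" with length 3

3


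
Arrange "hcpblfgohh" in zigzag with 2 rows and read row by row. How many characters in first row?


Zigzag "hcpblfgohh" into 2 rows:
Placing characters:
  'h' => row 0
  'c' => row 1
  'p' => row 0
  'b' => row 1
  'l' => row 0
  'f' => row 1
  'g' => row 0
  'o' => row 1
  'h' => row 0
  'h' => row 1
Rows:
  Row 0: "hplgh"
  Row 1: "cbfoh"
First row length: 5

5


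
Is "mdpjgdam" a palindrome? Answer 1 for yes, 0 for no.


Input: mdpjgdam
Reversed: madgjpdm
  Compare pos 0 ('m') with pos 7 ('m'): match
  Compare pos 1 ('d') with pos 6 ('a'): MISMATCH
  Compare pos 2 ('p') with pos 5 ('d'): MISMATCH
  Compare pos 3 ('j') with pos 4 ('g'): MISMATCH
Result: not a palindrome

0


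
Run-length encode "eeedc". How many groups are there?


Input: eeedc
Scanning for consecutive runs:
  Group 1: 'e' x 3 (positions 0-2)
  Group 2: 'd' x 1 (positions 3-3)
  Group 3: 'c' x 1 (positions 4-4)
Total groups: 3

3


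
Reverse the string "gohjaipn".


Input: gohjaipn
Reading characters right to left:
  Position 7: 'n'
  Position 6: 'p'
  Position 5: 'i'
  Position 4: 'a'
  Position 3: 'j'
  Position 2: 'h'
  Position 1: 'o'
  Position 0: 'g'
Reversed: npiajhog

npiajhog


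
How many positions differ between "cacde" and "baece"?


Comparing "cacde" and "baece" position by position:
  Position 0: 'c' vs 'b' => DIFFER
  Position 1: 'a' vs 'a' => same
  Position 2: 'c' vs 'e' => DIFFER
  Position 3: 'd' vs 'c' => DIFFER
  Position 4: 'e' vs 'e' => same
Positions that differ: 3

3


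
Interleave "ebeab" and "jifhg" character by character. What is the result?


Interleaving "ebeab" and "jifhg":
  Position 0: 'e' from first, 'j' from second => "ej"
  Position 1: 'b' from first, 'i' from second => "bi"
  Position 2: 'e' from first, 'f' from second => "ef"
  Position 3: 'a' from first, 'h' from second => "ah"
  Position 4: 'b' from first, 'g' from second => "bg"
Result: ejbiefahbg

ejbiefahbg


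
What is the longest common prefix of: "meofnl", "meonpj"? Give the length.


Words: meofnl, meonpj
  Position 0: all 'm' => match
  Position 1: all 'e' => match
  Position 2: all 'o' => match
  Position 3: ('f', 'n') => mismatch, stop
LCP = "meo" (length 3)

3


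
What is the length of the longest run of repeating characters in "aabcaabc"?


Input: "aabcaabc"
Scanning for longest run:
  Position 1 ('a'): continues run of 'a', length=2
  Position 2 ('b'): new char, reset run to 1
  Position 3 ('c'): new char, reset run to 1
  Position 4 ('a'): new char, reset run to 1
  Position 5 ('a'): continues run of 'a', length=2
  Position 6 ('b'): new char, reset run to 1
  Position 7 ('c'): new char, reset run to 1
Longest run: 'a' with length 2

2


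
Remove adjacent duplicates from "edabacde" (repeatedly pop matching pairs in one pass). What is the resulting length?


Input: edabacde
Stack-based adjacent duplicate removal:
  Read 'e': push. Stack: e
  Read 'd': push. Stack: ed
  Read 'a': push. Stack: eda
  Read 'b': push. Stack: edab
  Read 'a': push. Stack: edaba
  Read 'c': push. Stack: edabac
  Read 'd': push. Stack: edabacd
  Read 'e': push. Stack: edabacde
Final stack: "edabacde" (length 8)

8
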